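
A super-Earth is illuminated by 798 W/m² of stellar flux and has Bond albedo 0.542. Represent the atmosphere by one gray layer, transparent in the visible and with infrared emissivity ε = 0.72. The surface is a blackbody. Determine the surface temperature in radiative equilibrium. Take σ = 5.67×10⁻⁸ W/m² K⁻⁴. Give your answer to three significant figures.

224 K

At the top of the atmosphere, σT_e⁴ = S(1−α)/4 = 91.37 W/m², giving T_e = 200.4 K.
Surface balance with a leaky layer gives σT_s⁴ = σT_e⁴·2/(2−ε), so T_s = T_e·[2/(2−0.72)]^(1/4) = 224.0 K.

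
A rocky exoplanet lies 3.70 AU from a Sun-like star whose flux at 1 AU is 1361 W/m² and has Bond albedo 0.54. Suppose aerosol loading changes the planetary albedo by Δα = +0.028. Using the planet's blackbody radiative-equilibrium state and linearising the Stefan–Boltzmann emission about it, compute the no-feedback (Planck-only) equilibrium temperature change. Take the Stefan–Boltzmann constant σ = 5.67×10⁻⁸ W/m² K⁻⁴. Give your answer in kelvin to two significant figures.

Irradiance scales as 1/d², so S = 1361 W/m² × (1/3.70)² = 99.42 W/m².
The baseline emission temperature is T_e = 119.2 K.
ΔF = −(S/4)Δα = −(99.42/4)×(+0.028) = -0.6959 W/m².
The Planck feedback parameter is 4σT_e³ = 0.3838 W/m²/K.
Hence the no-feedback warming is ΔF/(4σT_e³) = -1.81 K.

-1.8 K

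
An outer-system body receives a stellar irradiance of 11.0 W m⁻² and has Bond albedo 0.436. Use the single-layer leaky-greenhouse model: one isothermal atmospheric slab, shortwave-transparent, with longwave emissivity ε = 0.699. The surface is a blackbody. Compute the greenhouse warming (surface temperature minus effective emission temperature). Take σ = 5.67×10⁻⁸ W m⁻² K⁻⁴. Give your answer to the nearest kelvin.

8 K

Effective emission temperature (TOA balance): σT_e⁴ = S(1−α)/4 = 1.551 W m⁻² → T_e = 72.32 K.
For a single slab of emissivity ε, T_s⁴ = 2T_e⁴/(2−ε); thus T_s = 72.32·(1.537)^(1/4) = 80.53 K.
Greenhouse warming: T_s − T_e = 8.208 K.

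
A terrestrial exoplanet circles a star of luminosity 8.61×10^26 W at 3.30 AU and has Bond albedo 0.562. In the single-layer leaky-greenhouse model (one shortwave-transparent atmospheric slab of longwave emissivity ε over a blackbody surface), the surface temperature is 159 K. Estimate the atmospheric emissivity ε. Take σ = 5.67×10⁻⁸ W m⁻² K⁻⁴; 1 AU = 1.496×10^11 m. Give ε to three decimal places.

d = 3.30 × 1.496×10^11 m = 4.937×10^11 m.
S = L/(4πd²) = 281.1 W m⁻².
First, T_e = [281.1·(1−0.562)/(4σ)]^(1/4) = 152.6 K.
Inverting T_s⁴ = 2T_e⁴/(2−ε): (T_e/T_s)⁴ = 0.8495, so ε = 2(1 − 0.8495) = 0.3011.

0.301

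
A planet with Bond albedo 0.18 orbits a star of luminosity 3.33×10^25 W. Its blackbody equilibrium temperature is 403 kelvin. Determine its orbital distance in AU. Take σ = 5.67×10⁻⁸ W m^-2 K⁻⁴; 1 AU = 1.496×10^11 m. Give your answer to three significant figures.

Energy balance gives S = 4σT⁴/(1−α) = 7295 W m^-2.
S = L/(4πd²) → d = √(L/4πS) = √(3.33×10^25/(4π·7295)) = 1.906×10^10 m = 0.1274 AU.

0.127 AU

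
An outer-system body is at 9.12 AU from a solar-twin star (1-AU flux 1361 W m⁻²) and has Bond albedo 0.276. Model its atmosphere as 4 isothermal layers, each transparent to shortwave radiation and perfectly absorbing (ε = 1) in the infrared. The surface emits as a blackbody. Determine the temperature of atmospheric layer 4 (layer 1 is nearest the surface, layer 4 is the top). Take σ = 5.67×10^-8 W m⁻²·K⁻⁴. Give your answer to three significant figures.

85.0 K

By the inverse-square law, S = 1361/9.12² = 16.36 W m⁻².
Top-of-atmosphere balance: σT_e⁴ = S(1−α)/4 = 2.962 W m⁻² → T_e = 85.01 K.
The net upward flux σT_e⁴ is constant between every pair of levels, so T_k⁴ = (N+1−k)T_e⁴.
T_4 = (1)^(1/4)·85.01 = 85.01 K.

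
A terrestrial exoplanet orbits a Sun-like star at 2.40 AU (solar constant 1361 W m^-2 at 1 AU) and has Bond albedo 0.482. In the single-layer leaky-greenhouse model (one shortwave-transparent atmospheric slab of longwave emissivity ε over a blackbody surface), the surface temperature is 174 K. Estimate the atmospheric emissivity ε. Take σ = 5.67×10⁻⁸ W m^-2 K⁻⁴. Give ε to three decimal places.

0.823

Flux at the orbit: S = 1361/(2.40)² = 236.3 W m^-2.
TOA balance gives T_e = 152.4 K.
T_s⁴ = T_e⁴·2/(2−ε) → ε = 2 − 2(T_e/T_s)⁴ = 2 − 2·(152.4/174)⁴ = 0.8225.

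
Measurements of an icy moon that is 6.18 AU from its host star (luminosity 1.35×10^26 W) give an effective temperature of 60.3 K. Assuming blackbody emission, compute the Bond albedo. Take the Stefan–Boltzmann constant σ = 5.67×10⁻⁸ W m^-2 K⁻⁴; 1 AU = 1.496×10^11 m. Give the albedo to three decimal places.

0.761

Orbital distance: d = 6.18 AU = 9.245×10^11 m.
Spreading L over a sphere of radius d: S = 1.35×10^26/(4π·9.25×10^11²) = 12.57 W m^-2.
Energy balance: S(1−α)/4 = σT⁴, so 1−α = 4σT⁴/S.
4σT⁴ = 4·5.67×10⁻⁸·(60.3)⁴ = 2.999 W m^-2.
Hence α = 1 − 2.999/12.57 = 0.7614.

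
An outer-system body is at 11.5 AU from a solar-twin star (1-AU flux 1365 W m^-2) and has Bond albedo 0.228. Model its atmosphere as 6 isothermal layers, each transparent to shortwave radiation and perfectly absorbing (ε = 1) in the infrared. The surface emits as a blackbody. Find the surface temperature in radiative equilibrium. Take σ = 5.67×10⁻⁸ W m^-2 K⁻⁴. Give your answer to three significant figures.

Irradiance scales as 1/d², so S = 1365 W m^-2 × (1/11.5)² = 10.32 W m^-2.
The effective emission temperature is T_e = [S(1−α)/(4σ)]^¼ = 76.99 K.
For an N-layer opaque stack, T_s⁴ = (N+1)T_e⁴, hence T_s = (7)^(1/4)×76.99 K = 125.2 K.

125 K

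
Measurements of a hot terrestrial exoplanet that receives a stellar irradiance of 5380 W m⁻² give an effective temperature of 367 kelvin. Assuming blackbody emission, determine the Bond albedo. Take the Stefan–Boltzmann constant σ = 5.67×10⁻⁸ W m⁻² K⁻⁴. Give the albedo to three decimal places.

0.235

Energy balance: S(1−α)/4 = σT⁴, so 1−α = 4σT⁴/S.
4σT⁴ = 4·5.67×10⁻⁸·(367)⁴ = 4114 W m⁻².
1−α = 4114/5380 = 0.7648, so α = 0.2352.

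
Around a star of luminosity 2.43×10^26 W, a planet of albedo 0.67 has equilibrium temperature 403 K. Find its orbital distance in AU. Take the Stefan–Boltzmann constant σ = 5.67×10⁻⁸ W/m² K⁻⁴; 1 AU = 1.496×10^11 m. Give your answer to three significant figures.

Energy balance gives S = 4σT⁴/(1−α) = 18130 W/m².
From L = 4πd²S, d = √(2.43×10^26/(4π·18130)) = 3.266×10^10 m = 0.2183 AU.

0.218 AU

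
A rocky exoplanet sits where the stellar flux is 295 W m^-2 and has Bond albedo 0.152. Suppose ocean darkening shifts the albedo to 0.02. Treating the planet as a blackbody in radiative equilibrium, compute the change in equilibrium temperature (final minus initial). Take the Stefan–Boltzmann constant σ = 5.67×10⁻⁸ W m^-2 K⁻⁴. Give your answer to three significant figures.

6.71 K

With α = 0.152, T₁ = 182.2 K.
Final:   T₂ = [S(1−0.02)/(4σ)]^(1/4) = 189.0 K.
ΔT = T₂ − T₁ = 6.712 K.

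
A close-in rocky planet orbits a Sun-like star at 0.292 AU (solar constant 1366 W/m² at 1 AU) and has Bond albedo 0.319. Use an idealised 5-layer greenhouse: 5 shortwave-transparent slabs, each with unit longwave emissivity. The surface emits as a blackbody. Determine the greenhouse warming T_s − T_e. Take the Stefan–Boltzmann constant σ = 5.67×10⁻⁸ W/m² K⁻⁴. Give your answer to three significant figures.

265 K

Flux at the orbit: S = 1366/(0.292)² = 16020 W/m².
OLR = S(1−α)/4 = 2728 W/m²; the top layer radiates at T_e = 468.3 K.
Surface: T_s = (6)^¼·T_e = 733.0 K.
Warming: T_s − T_e = 264.6 K.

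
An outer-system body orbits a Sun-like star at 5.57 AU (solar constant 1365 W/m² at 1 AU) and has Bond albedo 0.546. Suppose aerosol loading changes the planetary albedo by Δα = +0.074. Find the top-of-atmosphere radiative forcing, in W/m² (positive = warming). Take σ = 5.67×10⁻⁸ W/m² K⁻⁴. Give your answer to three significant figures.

Flux at the orbit: S = 1365/(5.57)² = 44.00 W/m².
The change in absorbed flux is Δ[S(1−α)/4] = −SΔα/4 = -0.8139 W/m².

-0.814 W/m²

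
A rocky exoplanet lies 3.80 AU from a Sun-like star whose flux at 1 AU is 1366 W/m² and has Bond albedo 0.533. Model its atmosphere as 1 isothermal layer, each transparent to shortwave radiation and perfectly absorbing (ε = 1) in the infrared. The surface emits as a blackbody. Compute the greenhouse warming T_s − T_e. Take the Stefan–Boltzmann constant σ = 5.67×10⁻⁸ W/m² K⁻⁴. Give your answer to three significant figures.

22.4 kelvin

By the inverse-square law, S = 1366/3.80² = 94.60 W/m².
Top-of-atmosphere balance: σT_e⁴ = S(1−α)/4 = 11.04 W/m² → T_e = 118.1 K.
Surface: T_s = (2)^¼·T_e = 140.5 K.
Warming: T_s − T_e = 22.35 K.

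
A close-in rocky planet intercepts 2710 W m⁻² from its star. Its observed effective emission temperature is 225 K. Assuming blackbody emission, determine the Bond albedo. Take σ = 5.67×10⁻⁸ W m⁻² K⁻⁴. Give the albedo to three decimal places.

0.786

From σT⁴ = S(1−α)/4 we invert for α: 1−α = 4σT⁴/S.
4σT⁴ = 4·5.67×10⁻⁸·(225)⁴ = 581.3 W m⁻².
Hence α = 1 − 581.3/2710 = 0.7855.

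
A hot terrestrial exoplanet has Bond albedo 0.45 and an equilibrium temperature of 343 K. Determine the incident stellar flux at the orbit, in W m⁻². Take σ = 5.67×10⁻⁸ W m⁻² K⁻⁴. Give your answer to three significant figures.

5710 W m⁻²

Invert the energy balance for S: S = 4σT⁴/(1−α).
The emitted flux is σT⁴ = 784.8 W m⁻².
So S = 4×784.8/(1−0.45) = 5708 W m⁻².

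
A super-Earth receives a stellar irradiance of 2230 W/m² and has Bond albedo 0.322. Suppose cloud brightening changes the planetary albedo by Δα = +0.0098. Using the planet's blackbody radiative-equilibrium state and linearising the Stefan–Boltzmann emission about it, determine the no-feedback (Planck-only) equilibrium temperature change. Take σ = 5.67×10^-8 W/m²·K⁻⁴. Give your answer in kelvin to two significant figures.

-1.0 K

Reference equilibrium: T_e = [S(1−α)/(4σ)]^(1/4) = 285.7 K.
TOA radiative forcing: ΔF = −S·Δα/4 = −2230·(+0.0098)/4 = -5.463 W/m².
Linearising σT⁴ gives d(σT⁴)/dT = 4σT_e³ = 5.291 W/m² per K.
Hence the no-feedback warming is ΔF/(4σT_e³) = -1.03 K.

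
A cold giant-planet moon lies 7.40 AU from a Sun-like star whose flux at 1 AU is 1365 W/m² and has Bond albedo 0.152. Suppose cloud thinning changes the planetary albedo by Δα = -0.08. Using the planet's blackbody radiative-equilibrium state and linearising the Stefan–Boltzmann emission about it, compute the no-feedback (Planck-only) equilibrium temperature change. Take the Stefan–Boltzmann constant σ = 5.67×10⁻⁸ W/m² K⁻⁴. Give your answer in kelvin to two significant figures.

Irradiance scales as 1/d², so S = 1365 W/m² × (1/7.40)² = 24.93 W/m².
Unperturbed T_e = [24.93·(1−0.152)/(4σ)]^¼ = 98.26 K.
The change in absorbed flux is Δ[S(1−α)/4] = −SΔα/4 = 0.4985 W/m².
Planck response: λ_P = 4σT_e³ = 4·5.67×10⁻⁸·(98.26)³ = 0.2151 W/m²/K.
ΔT₀ = ΔF/λ_P = 0.4985/0.2151 = 2.32 K.

2.3 K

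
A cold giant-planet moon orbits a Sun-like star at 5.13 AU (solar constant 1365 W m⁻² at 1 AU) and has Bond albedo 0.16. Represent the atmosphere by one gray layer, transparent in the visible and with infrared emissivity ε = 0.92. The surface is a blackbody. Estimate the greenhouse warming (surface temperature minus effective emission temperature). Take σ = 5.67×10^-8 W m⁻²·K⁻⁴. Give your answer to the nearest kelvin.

Irradiance scales as 1/d², so S = 1365 W m⁻² × (1/5.13)² = 51.87 W m⁻².
Effective emission temperature (TOA balance): σT_e⁴ = S(1−α)/4 = 10.89 W m⁻² → T_e = 117.7 K.
Surface balance with a leaky layer gives σT_s⁴ = σT_e⁴·2/(2−ε), so T_s = T_e·[2/(2−0.92)]^(1/4) = 137.3 K.
Greenhouse warming: T_s − T_e = 19.61 K.

20 K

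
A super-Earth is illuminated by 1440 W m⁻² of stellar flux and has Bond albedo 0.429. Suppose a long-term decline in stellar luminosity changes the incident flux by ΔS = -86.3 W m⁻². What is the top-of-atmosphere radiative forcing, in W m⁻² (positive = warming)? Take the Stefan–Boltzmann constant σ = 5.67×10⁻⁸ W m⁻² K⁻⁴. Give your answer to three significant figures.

Only a fraction (1−α) is absorbed and it's spread over 4πR², so ΔF = (1−α)ΔS/4 = -12.32 W m⁻².

-12.3 W m⁻²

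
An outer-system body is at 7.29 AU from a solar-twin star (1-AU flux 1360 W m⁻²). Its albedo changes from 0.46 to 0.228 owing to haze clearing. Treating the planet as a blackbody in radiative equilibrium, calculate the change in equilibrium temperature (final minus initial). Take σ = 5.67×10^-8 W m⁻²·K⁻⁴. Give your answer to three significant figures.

8.26 kelvin

Irradiance scales as 1/d², so S = 1360 W m⁻² × (1/7.29)² = 25.59 W m⁻².
Before: T₁ = [25.59·0.54/(4σ)]^(1/4) = 88.35 K.
With α = 0.228, T₂ = 96.61 K.
ΔT = T₂ − T₁ = 8.258 K.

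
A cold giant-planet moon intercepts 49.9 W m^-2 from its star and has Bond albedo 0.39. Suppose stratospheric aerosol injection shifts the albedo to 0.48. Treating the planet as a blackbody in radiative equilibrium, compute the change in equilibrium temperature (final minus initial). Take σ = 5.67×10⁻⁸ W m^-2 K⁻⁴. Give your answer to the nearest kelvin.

With α = 0.39, T₁ = 107.6 K.
With α = 0.48, T₂ = 103.4 K.
Change: 103.4 − 107.6 = -4.211 K.

-4 kelvin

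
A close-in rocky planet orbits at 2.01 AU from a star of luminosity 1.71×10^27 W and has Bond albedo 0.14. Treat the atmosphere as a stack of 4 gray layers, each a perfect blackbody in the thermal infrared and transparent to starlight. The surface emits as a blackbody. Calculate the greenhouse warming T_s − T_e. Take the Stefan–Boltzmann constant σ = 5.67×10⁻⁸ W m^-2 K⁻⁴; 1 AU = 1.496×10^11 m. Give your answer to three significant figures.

136 kelvin

d = 2.01 × 1.496×10^11 m = 3.007×10^11 m.
Spreading L over a sphere of radius d: S = 1.71×10^27/(4π·3.01×10^11²) = 1505 W m^-2.
Top-of-atmosphere balance: σT_e⁴ = S(1−α)/4 = 323.6 W m^-2 → T_e = 274.9 K.
Surface: T_s = (5)^¼·T_e = 411.0 K.
Warming: T_s − T_e = 136.1 K.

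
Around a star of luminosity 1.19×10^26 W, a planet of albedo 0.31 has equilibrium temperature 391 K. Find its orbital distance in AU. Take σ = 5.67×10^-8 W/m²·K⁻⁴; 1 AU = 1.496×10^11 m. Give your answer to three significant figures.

The flux needed for this T is 4σT⁴/(1−0.31) = 7682 W/m².
S = L/(4πd²) → d = √(L/4πS) = √(1.19×10^26/(4π·7682)) = 3.511×10^10 m = 0.2347 AU.

0.235 AU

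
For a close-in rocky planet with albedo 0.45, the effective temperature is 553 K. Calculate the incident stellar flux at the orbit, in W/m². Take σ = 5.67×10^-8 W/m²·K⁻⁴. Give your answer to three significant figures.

Invert the energy balance for S: S = 4σT⁴/(1−α).
σT⁴ = 5.67×10⁻⁸·(553)⁴ = 5303 W/m².
S = 4·5303/0.55 = 38560 W/m².

38600 W/m²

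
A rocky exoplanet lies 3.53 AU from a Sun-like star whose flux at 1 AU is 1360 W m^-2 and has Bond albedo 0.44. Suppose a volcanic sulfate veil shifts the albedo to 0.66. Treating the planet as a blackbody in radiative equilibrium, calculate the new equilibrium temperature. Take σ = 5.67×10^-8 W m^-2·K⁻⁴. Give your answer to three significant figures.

113 K

Irradiance scales as 1/d², so S = 1360 W m^-2 × (1/3.53)² = 109.1 W m^-2.
New equilibrium: T₂ = [(1−0.66)·109.1/(4σ)]^(1/4) = 113.1 K.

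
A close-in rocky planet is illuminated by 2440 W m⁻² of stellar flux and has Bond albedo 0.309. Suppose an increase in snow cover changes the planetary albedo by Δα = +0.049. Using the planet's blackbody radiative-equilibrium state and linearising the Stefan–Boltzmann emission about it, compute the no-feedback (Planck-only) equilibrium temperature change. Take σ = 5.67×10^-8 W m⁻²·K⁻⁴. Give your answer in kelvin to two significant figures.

Reference equilibrium: T_e = [S(1−α)/(4σ)]^(1/4) = 293.6 K.
ΔF = −(S/4)Δα = −(2440/4)×(+0.049) = -29.89 W m⁻².
The Planck feedback parameter is 4σT_e³ = 5.742 W m⁻²/K.
So ΔT₀ = -29.89/5.742 = -5.21 K.

-5.2 K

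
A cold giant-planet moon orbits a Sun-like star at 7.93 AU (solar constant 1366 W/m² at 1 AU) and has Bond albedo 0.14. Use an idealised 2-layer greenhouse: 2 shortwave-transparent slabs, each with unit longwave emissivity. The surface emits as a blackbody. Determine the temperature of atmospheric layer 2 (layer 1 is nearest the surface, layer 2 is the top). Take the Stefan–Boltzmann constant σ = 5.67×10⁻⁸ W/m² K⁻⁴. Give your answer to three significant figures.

Irradiance scales as 1/d², so S = 1366 W/m² × (1/7.93)² = 21.72 W/m².
OLR = S(1−α)/4 = 4.670 W/m²; the top layer radiates at T_e = 95.27 K.
In the N-layer model, layer k (counted from the surface) has T_k = (N+1−k)^(1/4)·T_e.
T_2 = (1)^(1/4)·95.27 = 95.27 K.

95.3 kelvin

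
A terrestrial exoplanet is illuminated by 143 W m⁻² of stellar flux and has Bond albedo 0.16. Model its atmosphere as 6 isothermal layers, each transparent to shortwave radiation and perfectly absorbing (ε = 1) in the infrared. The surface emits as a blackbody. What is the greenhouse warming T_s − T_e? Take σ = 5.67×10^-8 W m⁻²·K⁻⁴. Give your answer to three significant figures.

95.1 kelvin

Top-of-atmosphere balance: σT_e⁴ = S(1−α)/4 = 30.03 W m⁻² → T_e = 151.7 K.
Surface: T_s = (7)^¼·T_e = 246.8 K.
Warming: T_s − T_e = 95.05 K.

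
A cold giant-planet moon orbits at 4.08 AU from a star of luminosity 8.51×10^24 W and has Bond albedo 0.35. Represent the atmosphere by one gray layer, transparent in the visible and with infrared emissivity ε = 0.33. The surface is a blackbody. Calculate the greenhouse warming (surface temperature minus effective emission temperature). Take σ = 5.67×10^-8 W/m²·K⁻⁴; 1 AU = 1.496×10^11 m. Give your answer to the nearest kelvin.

d = 4.08 × 1.496×10^11 m = 6.104×10^11 m.
Flux at the orbit: S = L/(4πd²) = 8.51×10^24/(4π·(6.10×10^11)²) = 1.818 W/m².
At the top of the atmosphere, σT_e⁴ = S(1−α)/4 = 0.2954 W/m², giving T_e = 47.78 K.
Surface balance with a leaky layer gives σT_s⁴ = σT_e⁴·2/(2−ε), so T_s = T_e·[2/(2−0.33)]^(1/4) = 49.98 K.
Greenhouse warming: T_s − T_e = 2.203 K.

2 K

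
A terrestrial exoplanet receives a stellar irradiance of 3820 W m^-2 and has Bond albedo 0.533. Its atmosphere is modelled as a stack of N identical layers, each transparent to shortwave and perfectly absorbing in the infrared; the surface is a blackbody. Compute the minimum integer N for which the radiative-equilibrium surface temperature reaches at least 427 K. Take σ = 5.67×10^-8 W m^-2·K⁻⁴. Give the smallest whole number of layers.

Top-of-atmosphere balance: σT_e⁴ = S(1−α)/4 = 446.0 W m^-2 → T_e = 297.8 K.
Need (N+1)T_e⁴ ≥ T_s⁴, i.e. N+1 ≥ (427/297.8)⁴ = 4.226.
Rounding up, N = 4.

4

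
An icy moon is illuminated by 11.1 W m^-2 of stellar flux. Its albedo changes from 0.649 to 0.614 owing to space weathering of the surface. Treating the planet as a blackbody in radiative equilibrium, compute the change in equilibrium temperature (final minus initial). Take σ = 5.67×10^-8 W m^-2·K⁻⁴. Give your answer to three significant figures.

1.55 kelvin

Before: T₁ = [11.10·0.351/(4σ)]^(1/4) = 64.38 K.
Final:   T₂ = [S(1−0.614)/(4σ)]^(1/4) = 65.93 K.
ΔT = T₂ − T₁ = 1.548 K.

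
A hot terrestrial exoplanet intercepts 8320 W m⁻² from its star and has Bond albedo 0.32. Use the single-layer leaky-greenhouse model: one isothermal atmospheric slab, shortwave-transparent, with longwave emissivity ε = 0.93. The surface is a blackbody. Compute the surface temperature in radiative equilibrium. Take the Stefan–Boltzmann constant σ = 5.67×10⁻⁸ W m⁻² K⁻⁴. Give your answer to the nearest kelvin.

465 K

Effective emission temperature (TOA balance): σT_e⁴ = S(1−α)/4 = 1414 W m⁻² → T_e = 397.4 K.
Surface balance with a leaky layer gives σT_s⁴ = σT_e⁴·2/(2−ε), so T_s = T_e·[2/(2−0.93)]^(1/4) = 464.7 K.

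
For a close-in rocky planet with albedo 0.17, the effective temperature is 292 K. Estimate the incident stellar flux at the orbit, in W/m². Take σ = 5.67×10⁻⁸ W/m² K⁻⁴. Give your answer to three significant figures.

1990 W/m²

From S(1−α)/4 = σT⁴: S = 4σT⁴/(1−α).
σT⁴ = 5.67×10⁻⁸·(292)⁴ = 412.2 W/m².
So S = 4×412.2/(1−0.17) = 1987 W/m².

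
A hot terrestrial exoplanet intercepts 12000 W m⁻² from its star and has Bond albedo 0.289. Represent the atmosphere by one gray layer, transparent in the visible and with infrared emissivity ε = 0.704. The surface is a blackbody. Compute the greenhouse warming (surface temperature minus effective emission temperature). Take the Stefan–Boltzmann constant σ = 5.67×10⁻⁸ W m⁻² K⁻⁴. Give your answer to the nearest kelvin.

Effective emission temperature (TOA balance): σT_e⁴ = S(1−α)/4 = 2133 W m⁻² → T_e = 440.4 K.
The surface balance (absorbed SW + ε·downward IR = σT_s⁴) with T_a⁴ = T_s⁴/2 reduces to T_s = T_e·[2/(2−ε)]^¼ = 490.9 K.
The atmosphere warms the surface by 50.46 K.

50 K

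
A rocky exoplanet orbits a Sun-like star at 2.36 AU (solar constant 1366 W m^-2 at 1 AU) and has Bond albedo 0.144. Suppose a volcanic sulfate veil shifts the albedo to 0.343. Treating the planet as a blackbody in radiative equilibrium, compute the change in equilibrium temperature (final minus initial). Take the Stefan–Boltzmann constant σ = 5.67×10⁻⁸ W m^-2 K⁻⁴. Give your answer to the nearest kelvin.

Irradiance scales as 1/d², so S = 1366 W m^-2 × (1/2.36)² = 245.3 W m^-2.
With α = 0.144, T₁ = 174.4 K.
After:  T₂ = [245.3·0.657/(4σ)]^(1/4) = 163.3 K.
Change: 163.3 − 174.4 = -11.16 K.

-11 K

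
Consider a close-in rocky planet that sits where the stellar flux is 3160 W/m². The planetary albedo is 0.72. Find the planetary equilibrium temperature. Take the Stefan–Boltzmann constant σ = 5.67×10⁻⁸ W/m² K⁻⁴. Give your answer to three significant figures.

The planet absorbs (1−α)S over its disc πR² and re-emits over 4πR², so the mean absorbed flux is (1−0.72)·3160/4 = 221.2 W/m².
Balancing against σT⁴: T = (221.2/5.67×10⁻⁸)^(1/4) = 249.9 K.

250 K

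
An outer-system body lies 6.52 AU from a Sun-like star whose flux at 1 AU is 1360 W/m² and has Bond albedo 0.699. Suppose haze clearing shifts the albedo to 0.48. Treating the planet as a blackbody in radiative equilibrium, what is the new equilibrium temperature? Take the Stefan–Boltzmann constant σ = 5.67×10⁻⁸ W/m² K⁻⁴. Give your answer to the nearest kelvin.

By the inverse-square law, S = 1360/6.52² = 31.99 W/m².
With the new albedo, S(1−α₂)/4 = 4.159 W/m², so T₂ = 92.54 K.

93 K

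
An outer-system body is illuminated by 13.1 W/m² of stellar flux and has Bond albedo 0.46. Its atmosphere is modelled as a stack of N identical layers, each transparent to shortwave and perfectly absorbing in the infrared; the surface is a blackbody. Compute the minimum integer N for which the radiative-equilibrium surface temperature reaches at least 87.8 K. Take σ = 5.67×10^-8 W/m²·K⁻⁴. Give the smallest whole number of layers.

1

The effective emission temperature is T_e = [S(1−α)/(4σ)]^¼ = 74.73 K.
Need (N+1)T_e⁴ ≥ T_s⁴, i.e. N+1 ≥ (87.8/74.73)⁴ = 1.905.
Rounding up, N = 1.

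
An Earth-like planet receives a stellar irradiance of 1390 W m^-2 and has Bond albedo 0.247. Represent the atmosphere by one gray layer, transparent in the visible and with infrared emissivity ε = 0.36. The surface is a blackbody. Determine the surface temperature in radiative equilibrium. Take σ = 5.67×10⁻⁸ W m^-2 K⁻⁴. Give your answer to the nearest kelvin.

The planet radiates to space at T_e = [S(1−α)/(4σ)]^(1/4) = 260.6 K.
For a single slab of emissivity ε, T_s⁴ = 2T_e⁴/(2−ε); thus T_s = 260.6·(1.22)^(1/4) = 273.9 K.

274 K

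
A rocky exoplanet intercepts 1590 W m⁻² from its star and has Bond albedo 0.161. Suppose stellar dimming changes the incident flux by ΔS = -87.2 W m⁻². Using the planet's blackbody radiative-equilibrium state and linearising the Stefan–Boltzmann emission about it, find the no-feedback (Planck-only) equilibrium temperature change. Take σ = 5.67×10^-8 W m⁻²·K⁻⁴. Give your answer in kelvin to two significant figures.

-3.8 K

Unperturbed T_e = [1590·(1−0.161)/(4σ)]^¼ = 276.9 K.
Only a fraction (1−α) is absorbed and it's spread over 4πR², so ΔF = (1−α)ΔS/4 = -18.29 W m⁻².
Planck response: λ_P = 4σT_e³ = 4·5.67×10⁻⁸·(276.9)³ = 4.817 W m⁻²/K.
So ΔT₀ = -18.29/4.817 = -3.80 K.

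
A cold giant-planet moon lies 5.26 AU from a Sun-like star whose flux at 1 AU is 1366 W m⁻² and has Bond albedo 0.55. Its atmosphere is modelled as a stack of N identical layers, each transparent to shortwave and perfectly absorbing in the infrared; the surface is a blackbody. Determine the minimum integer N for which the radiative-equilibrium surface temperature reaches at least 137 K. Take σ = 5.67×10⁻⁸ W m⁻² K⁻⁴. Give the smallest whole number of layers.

3

Flux at the orbit: S = 1366/(5.26)² = 49.37 W m⁻².
OLR = S(1−α)/4 = 5.554 W m⁻²; the top layer radiates at T_e = 99.49 K.
Need (N+1)T_e⁴ ≥ T_s⁴, i.e. N+1 ≥ (137/99.49)⁴ = 3.596.
The minimum whole number is N = 3.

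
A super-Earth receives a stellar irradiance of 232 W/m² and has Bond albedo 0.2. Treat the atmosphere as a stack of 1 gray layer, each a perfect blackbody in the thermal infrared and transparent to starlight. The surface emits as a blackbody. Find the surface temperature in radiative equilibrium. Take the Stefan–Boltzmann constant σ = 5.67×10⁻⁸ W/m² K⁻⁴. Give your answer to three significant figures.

The effective emission temperature is T_e = [S(1−α)/(4σ)]^¼ = 169.1 K.
For an N-layer opaque stack, T_s⁴ = (N+1)T_e⁴, hence T_s = (2)^(1/4)×169.1 K = 201.1 K.

201 K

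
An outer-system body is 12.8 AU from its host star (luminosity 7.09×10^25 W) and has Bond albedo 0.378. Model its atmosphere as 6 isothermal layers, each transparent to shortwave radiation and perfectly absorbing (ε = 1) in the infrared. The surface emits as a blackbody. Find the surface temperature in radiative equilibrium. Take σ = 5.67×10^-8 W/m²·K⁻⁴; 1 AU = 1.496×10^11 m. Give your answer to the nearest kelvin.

d = 12.8 × 1.496×10^11 m = 1.915×10^12 m.
Spreading L over a sphere of radius d: S = 7.09×10^25/(4π·1.91×10^12²) = 1.539 W/m².
Top-of-atmosphere balance: σT_e⁴ = S(1−α)/4 = 0.2393 W/m² → T_e = 45.32 K.
For an N-layer opaque stack, T_s⁴ = (N+1)T_e⁴, hence T_s = (7)^(1/4)×45.32 K = 73.72 K.

74 kelvin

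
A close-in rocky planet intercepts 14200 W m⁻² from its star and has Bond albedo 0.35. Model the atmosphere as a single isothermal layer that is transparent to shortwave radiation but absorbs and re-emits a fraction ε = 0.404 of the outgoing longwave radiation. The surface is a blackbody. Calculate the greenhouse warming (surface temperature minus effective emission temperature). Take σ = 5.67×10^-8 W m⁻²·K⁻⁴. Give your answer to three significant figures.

The planet radiates to space at T_e = [S(1−α)/(4σ)]^(1/4) = 449.1 K.
For a single slab of emissivity ε, T_s⁴ = 2T_e⁴/(2−ε); thus T_s = 449.1·(1.253)^(1/4) = 475.2 K.
T_s − T_e = 475.2 − 449.1 = 26.07 K.

26.1 kelvin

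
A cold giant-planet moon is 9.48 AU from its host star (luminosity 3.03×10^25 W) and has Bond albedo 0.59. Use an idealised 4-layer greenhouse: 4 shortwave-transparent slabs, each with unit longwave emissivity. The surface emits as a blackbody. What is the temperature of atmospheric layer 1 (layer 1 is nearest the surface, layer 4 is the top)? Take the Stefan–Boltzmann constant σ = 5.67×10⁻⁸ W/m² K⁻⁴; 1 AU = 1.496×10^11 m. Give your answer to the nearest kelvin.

54 K

d = 9.48 × 1.496×10^11 m = 1.418×10^12 m.
Flux at the orbit: S = L/(4πd²) = 3.03×10^25/(4π·(1.42×10^12)²) = 1.199 W/m².
Top-of-atmosphere balance: σT_e⁴ = S(1−α)/4 = 0.1229 W/m² → T_e = 38.37 K.
The net upward flux σT_e⁴ is constant between every pair of levels, so T_k⁴ = (N+1−k)T_e⁴.
T_1 = (4)^(1/4)·38.37 = 54.26 K.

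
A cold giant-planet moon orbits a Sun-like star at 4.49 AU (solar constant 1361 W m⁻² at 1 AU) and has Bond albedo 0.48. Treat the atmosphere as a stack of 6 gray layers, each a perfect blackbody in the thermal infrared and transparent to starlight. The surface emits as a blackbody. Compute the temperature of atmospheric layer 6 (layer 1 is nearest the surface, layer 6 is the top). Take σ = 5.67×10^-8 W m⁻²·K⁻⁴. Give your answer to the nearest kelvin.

By the inverse-square law, S = 1361/4.49² = 67.51 W m⁻².
OLR = S(1−α)/4 = 8.776 W m⁻²; the top layer radiates at T_e = 111.5 K.
Each opaque layer satisfies 2T_j⁴ = T_{j−1}⁴ + T_{j+1}⁴, giving T_k⁴ = (N+1−k)T_e⁴.
T_6 = (1)^(1/4)·111.5 = 111.5 K.

112 K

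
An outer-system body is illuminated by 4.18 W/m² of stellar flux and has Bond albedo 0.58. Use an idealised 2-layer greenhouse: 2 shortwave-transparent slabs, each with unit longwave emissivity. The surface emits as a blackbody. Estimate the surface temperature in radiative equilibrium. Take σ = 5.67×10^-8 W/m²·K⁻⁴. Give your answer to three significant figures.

69.4 K

Top-of-atmosphere balance: σT_e⁴ = S(1−α)/4 = 0.4389 W/m² → T_e = 52.75 K.
For an N-layer opaque stack, T_s⁴ = (N+1)T_e⁴, hence T_s = (3)^(1/4)×52.75 K = 69.42 K.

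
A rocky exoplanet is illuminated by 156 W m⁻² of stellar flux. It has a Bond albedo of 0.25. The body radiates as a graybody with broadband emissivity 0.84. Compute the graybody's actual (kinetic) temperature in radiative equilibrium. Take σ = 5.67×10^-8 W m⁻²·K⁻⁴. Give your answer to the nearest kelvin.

157 kelvin

The planet absorbs (1−α)S over its disc πR² and re-emits over 4πR², so the mean absorbed flux is (1−0.25)·156.0/4 = 29.25 W m⁻².
Radiative balance εσT⁴ = 29.25 gives T = [29.25/(0.84·σ)]^(1/4) = 157.4 K.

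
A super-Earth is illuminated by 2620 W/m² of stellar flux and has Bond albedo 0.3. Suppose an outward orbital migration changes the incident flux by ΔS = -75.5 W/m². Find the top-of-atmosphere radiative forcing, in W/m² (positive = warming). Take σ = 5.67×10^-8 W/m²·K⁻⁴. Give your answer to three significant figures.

-13.2 W/m²

ΔF = Δ[S(1−α)]/4 = (1−0.3)·-75.5/4 = -13.21 W/m².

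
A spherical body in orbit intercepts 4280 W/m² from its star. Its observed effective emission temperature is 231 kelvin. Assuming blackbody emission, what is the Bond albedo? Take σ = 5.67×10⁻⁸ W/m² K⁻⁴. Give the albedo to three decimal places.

Energy balance: S(1−α)/4 = σT⁴, so 1−α = 4σT⁴/S.
4σT⁴ = 4·5.67×10⁻⁸·(231)⁴ = 645.8 W/m².
1−α = 645.8/4280 = 0.1509, so α = 0.8491.

0.849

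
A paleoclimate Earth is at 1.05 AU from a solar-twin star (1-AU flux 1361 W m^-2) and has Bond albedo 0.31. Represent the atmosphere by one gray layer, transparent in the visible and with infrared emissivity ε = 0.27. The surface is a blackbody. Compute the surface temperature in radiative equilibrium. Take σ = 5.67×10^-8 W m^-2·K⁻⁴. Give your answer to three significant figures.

257 K

Irradiance scales as 1/d², so S = 1361 W m^-2 × (1/1.05)² = 1234 W m^-2.
At the top of the atmosphere, σT_e⁴ = S(1−α)/4 = 212.9 W m^-2, giving T_e = 247.6 K.
For a single slab of emissivity ε, T_s⁴ = 2T_e⁴/(2−ε); thus T_s = 247.6·(1.156)^(1/4) = 256.7 K.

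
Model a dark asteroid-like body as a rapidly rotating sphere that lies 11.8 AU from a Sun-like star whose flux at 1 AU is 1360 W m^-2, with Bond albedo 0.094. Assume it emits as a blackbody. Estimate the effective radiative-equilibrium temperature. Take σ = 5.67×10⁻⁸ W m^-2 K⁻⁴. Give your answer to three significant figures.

79.0 K

Flux at the orbit: S = 1360/(11.8)² = 9.767 W m^-2.
Averaging over the sphere, the absorbed flux is S(1−α)/4 = 2.212 W m^-2.
Set σT⁴ = 2.212 → T = (2.212/σ)^(1/4) = 79.03 K.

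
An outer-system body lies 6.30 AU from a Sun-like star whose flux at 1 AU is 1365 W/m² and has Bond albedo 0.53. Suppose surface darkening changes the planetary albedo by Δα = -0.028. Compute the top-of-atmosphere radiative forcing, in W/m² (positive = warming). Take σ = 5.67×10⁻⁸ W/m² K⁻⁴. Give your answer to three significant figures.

Flux at the orbit: S = 1365/(6.30)² = 34.39 W/m².
TOA radiative forcing: ΔF = −S·Δα/4 = −34.39·(-0.028)/4 = 0.2407 W/m².

0.241 W/m²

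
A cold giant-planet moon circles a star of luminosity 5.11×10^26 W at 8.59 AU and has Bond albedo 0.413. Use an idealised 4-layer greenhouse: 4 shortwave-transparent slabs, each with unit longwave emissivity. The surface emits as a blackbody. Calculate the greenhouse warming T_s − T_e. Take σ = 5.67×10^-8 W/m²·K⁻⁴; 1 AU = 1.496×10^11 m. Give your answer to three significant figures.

44.3 K

d = 8.59 × 1.496×10^11 m = 1.285×10^12 m.
Spreading L over a sphere of radius d: S = 5.11×10^26/(4π·1.29×10^12²) = 24.62 W/m².
The effective emission temperature is T_e = [S(1−α)/(4σ)]^¼ = 89.35 K.
T_s = (N+1)^(1/4)·T_e = 133.6 K.
Warming: T_s − T_e = 44.26 K.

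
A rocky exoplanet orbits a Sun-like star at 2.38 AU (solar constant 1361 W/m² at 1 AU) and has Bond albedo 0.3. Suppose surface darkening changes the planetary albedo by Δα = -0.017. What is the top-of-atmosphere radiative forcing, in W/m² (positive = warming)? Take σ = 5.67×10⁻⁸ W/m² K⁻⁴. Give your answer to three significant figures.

Irradiance scales as 1/d², so S = 1361 W/m² × (1/2.38)² = 240.3 W/m².
TOA radiative forcing: ΔF = −S·Δα/4 = −240.3·(-0.017)/4 = 1.021 W/m².

1.02 W/m²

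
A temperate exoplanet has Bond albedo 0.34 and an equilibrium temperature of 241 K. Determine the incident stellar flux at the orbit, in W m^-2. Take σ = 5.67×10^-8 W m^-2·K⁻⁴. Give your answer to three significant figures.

1160 W m^-2

Invert the energy balance for S: S = 4σT⁴/(1−α).
The emitted flux is σT⁴ = 191.3 W m^-2.
So S = 4×191.3/(1−0.34) = 1159 W m^-2.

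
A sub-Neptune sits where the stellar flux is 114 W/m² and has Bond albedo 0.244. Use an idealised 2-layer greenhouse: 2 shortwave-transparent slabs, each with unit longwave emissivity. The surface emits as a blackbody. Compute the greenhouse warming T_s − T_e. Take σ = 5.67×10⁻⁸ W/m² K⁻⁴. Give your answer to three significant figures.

The effective emission temperature is T_e = [S(1−α)/(4σ)]^¼ = 139.6 K.
T_s = (N+1)^(1/4)·T_e = 183.7 K.
So the greenhouse effect raises the surface by 183.7 − 139.6 = 44.13 K.

44.1 kelvin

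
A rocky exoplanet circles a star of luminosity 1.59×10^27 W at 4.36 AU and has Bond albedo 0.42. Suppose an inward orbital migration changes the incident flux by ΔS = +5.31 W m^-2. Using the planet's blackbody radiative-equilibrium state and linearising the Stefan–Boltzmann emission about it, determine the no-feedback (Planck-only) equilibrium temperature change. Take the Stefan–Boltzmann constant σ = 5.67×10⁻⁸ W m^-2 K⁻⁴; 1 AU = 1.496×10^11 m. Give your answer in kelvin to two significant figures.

0.74 kelvin

d = 4.36 × 1.496×10^11 m = 6.523×10^11 m.
Flux at the orbit: S = L/(4πd²) = 1.59×10^27/(4π·(6.52×10^11)²) = 297.4 W m^-2.
The baseline emission temperature is T_e = 166.1 K.
Only a fraction (1−α) is absorbed and it's spread over 4πR², so ΔF = (1−α)ΔS/4 = 0.7700 W m^-2.
The Planck feedback parameter is 4σT_e³ = 1.039 W m^-2/K.
So ΔT₀ = 0.7700/1.039 = 0.741 K.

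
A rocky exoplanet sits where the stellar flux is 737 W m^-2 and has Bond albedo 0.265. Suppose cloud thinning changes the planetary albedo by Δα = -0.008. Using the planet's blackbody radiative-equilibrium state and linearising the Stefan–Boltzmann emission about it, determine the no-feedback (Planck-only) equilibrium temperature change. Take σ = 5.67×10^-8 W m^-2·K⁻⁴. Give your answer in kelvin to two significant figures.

0.60 K

Reference equilibrium: T_e = [S(1−α)/(4σ)]^(1/4) = 221.1 K.
TOA radiative forcing: ΔF = −S·Δα/4 = −737.0·(-0.008)/4 = 1.474 W m^-2.
Linearising σT⁴ gives d(σT⁴)/dT = 4σT_e³ = 2.450 W m^-2 per K.
Hence the no-feedback warming is ΔF/(4σT_e³) = 0.602 K.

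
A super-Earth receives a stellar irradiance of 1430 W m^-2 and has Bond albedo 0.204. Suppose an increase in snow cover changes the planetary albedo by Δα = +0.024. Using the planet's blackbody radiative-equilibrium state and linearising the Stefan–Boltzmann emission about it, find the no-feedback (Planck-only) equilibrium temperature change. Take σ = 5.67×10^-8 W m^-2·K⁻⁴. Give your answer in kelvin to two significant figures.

-2.0 K

Reference equilibrium: T_e = [S(1−α)/(4σ)]^(1/4) = 266.2 K.
ΔF = −(S/4)Δα = −(1430/4)×(+0.024) = -8.580 W m^-2.
The Planck feedback parameter is 4σT_e³ = 4.277 W m^-2/K.
So ΔT₀ = -8.580/4.277 = -2.01 K.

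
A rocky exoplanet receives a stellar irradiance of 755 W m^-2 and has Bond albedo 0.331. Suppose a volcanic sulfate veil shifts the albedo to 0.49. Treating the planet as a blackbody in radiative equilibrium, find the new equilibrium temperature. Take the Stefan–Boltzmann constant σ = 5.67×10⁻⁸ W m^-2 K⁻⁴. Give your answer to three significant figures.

T₂ = [S(1−α₂)/(4σ)]^(1/4) = [755.0·0.51/(4σ)]^(1/4) = 203.0 K.

203 K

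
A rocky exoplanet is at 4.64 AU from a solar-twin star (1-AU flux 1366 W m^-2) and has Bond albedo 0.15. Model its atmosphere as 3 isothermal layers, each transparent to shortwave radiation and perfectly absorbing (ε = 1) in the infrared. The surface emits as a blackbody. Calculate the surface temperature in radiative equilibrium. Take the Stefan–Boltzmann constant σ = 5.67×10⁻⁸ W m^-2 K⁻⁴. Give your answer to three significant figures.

Flux at the orbit: S = 1366/(4.64)² = 63.45 W m^-2.
OLR = S(1−α)/4 = 13.48 W m^-2; the top layer radiates at T_e = 124.2 K.
With N = 3 opaque layers, T_s = (N+1)^(1/4)·T_e = 4^(1/4)·124.2 = 175.6 K.

176 kelvin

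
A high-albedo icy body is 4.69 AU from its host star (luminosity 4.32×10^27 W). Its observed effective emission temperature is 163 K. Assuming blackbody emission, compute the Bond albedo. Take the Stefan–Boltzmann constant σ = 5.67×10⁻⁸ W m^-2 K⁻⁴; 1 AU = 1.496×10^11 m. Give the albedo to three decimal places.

0.771

Orbital distance: d = 4.69 AU = 7.016×10^11 m.
S = L/(4πd²) = 698.3 W m^-2.
Energy balance: S(1−α)/4 = σT⁴, so 1−α = 4σT⁴/S.
4σT⁴ = 4·5.67×10⁻⁸·(163)⁴ = 160.1 W m^-2.
1−α = 160.1/698.3 = 0.2293, so α = 0.7707.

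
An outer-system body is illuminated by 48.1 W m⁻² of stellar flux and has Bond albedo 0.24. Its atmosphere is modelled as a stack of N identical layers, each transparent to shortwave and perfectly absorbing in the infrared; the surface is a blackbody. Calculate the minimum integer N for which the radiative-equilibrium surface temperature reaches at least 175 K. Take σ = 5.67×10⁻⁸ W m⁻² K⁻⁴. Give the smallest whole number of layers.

5

The effective emission temperature is T_e = [S(1−α)/(4σ)]^¼ = 112.7 K.
Since T_s⁴ = (N+1)T_e⁴, we need N ≥ (T_s/T_e)⁴ − 1 = 4.819.
So N ≥ 4.819; the smallest integer is N = 5.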